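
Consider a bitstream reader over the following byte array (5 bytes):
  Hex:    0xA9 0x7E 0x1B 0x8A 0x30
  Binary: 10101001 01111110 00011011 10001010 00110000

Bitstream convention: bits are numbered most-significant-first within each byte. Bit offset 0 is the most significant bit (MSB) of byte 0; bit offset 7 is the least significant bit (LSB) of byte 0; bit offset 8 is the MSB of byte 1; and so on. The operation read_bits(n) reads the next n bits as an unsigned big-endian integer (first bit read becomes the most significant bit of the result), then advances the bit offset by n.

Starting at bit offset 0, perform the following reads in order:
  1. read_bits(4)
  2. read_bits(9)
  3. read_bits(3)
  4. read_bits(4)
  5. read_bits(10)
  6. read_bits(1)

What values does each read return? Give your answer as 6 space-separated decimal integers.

Answer: 10 303 6 1 738 1

Derivation:
Read 1: bits[0:4] width=4 -> value=10 (bin 1010); offset now 4 = byte 0 bit 4; 36 bits remain
Read 2: bits[4:13] width=9 -> value=303 (bin 100101111); offset now 13 = byte 1 bit 5; 27 bits remain
Read 3: bits[13:16] width=3 -> value=6 (bin 110); offset now 16 = byte 2 bit 0; 24 bits remain
Read 4: bits[16:20] width=4 -> value=1 (bin 0001); offset now 20 = byte 2 bit 4; 20 bits remain
Read 5: bits[20:30] width=10 -> value=738 (bin 1011100010); offset now 30 = byte 3 bit 6; 10 bits remain
Read 6: bits[30:31] width=1 -> value=1 (bin 1); offset now 31 = byte 3 bit 7; 9 bits remain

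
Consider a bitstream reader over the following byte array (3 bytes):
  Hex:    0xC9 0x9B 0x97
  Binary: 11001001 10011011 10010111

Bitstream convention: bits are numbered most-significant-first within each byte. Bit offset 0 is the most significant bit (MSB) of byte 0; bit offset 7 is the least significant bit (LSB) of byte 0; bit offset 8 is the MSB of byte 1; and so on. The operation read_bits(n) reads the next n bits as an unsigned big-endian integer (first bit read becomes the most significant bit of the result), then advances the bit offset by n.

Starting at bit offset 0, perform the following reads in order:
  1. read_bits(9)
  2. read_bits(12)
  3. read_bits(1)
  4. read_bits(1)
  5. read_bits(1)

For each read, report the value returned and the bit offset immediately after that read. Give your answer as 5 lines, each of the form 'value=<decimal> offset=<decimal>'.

Read 1: bits[0:9] width=9 -> value=403 (bin 110010011); offset now 9 = byte 1 bit 1; 15 bits remain
Read 2: bits[9:21] width=12 -> value=882 (bin 001101110010); offset now 21 = byte 2 bit 5; 3 bits remain
Read 3: bits[21:22] width=1 -> value=1 (bin 1); offset now 22 = byte 2 bit 6; 2 bits remain
Read 4: bits[22:23] width=1 -> value=1 (bin 1); offset now 23 = byte 2 bit 7; 1 bits remain
Read 5: bits[23:24] width=1 -> value=1 (bin 1); offset now 24 = byte 3 bit 0; 0 bits remain

Answer: value=403 offset=9
value=882 offset=21
value=1 offset=22
value=1 offset=23
value=1 offset=24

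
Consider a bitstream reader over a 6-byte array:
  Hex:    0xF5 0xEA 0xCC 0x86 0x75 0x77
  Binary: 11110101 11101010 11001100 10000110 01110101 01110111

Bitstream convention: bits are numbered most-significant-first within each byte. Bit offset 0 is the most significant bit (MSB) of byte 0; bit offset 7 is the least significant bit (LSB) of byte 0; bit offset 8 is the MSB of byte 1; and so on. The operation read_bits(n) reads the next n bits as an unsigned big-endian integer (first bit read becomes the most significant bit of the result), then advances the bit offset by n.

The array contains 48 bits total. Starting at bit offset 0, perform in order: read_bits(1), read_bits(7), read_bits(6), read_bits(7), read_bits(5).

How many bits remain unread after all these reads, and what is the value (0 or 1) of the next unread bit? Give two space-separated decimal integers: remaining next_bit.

Answer: 22 0

Derivation:
Read 1: bits[0:1] width=1 -> value=1 (bin 1); offset now 1 = byte 0 bit 1; 47 bits remain
Read 2: bits[1:8] width=7 -> value=117 (bin 1110101); offset now 8 = byte 1 bit 0; 40 bits remain
Read 3: bits[8:14] width=6 -> value=58 (bin 111010); offset now 14 = byte 1 bit 6; 34 bits remain
Read 4: bits[14:21] width=7 -> value=89 (bin 1011001); offset now 21 = byte 2 bit 5; 27 bits remain
Read 5: bits[21:26] width=5 -> value=18 (bin 10010); offset now 26 = byte 3 bit 2; 22 bits remain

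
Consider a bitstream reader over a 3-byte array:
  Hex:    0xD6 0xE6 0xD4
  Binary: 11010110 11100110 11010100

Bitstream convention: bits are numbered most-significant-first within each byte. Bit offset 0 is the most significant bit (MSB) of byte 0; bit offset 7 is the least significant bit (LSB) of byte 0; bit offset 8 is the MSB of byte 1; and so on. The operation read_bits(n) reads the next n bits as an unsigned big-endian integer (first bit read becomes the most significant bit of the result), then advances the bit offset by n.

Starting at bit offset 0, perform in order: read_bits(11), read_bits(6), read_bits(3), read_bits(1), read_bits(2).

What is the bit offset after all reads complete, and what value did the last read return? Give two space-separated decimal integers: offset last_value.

Read 1: bits[0:11] width=11 -> value=1719 (bin 11010110111); offset now 11 = byte 1 bit 3; 13 bits remain
Read 2: bits[11:17] width=6 -> value=13 (bin 001101); offset now 17 = byte 2 bit 1; 7 bits remain
Read 3: bits[17:20] width=3 -> value=5 (bin 101); offset now 20 = byte 2 bit 4; 4 bits remain
Read 4: bits[20:21] width=1 -> value=0 (bin 0); offset now 21 = byte 2 bit 5; 3 bits remain
Read 5: bits[21:23] width=2 -> value=2 (bin 10); offset now 23 = byte 2 bit 7; 1 bits remain

Answer: 23 2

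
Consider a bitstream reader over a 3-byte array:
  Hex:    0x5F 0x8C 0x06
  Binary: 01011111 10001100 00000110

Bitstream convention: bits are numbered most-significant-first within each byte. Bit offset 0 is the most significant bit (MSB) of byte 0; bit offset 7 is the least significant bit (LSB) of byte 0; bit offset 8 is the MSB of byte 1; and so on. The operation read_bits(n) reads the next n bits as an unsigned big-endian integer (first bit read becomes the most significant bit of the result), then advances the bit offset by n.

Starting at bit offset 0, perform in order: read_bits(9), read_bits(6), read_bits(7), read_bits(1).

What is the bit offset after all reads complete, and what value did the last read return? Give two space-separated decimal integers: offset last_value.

Read 1: bits[0:9] width=9 -> value=191 (bin 010111111); offset now 9 = byte 1 bit 1; 15 bits remain
Read 2: bits[9:15] width=6 -> value=6 (bin 000110); offset now 15 = byte 1 bit 7; 9 bits remain
Read 3: bits[15:22] width=7 -> value=1 (bin 0000001); offset now 22 = byte 2 bit 6; 2 bits remain
Read 4: bits[22:23] width=1 -> value=1 (bin 1); offset now 23 = byte 2 bit 7; 1 bits remain

Answer: 23 1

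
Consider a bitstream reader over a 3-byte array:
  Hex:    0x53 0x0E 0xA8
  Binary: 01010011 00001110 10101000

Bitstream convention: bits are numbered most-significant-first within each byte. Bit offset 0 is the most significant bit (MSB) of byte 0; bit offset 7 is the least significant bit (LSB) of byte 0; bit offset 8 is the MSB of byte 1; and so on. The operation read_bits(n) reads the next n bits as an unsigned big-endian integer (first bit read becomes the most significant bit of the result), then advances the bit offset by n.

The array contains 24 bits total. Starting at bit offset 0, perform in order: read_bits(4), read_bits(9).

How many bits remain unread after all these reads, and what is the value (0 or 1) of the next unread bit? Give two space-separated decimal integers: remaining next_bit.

Read 1: bits[0:4] width=4 -> value=5 (bin 0101); offset now 4 = byte 0 bit 4; 20 bits remain
Read 2: bits[4:13] width=9 -> value=97 (bin 001100001); offset now 13 = byte 1 bit 5; 11 bits remain

Answer: 11 1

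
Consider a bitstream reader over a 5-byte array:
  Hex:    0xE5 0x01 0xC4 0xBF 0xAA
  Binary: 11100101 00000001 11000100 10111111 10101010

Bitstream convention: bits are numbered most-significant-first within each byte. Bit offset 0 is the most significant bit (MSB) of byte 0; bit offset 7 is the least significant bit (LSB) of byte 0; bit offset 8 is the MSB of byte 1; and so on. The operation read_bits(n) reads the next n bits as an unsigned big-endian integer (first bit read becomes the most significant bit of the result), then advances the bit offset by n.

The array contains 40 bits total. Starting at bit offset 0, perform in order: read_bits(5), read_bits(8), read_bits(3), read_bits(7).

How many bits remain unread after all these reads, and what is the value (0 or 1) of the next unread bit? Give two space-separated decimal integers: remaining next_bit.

Answer: 17 0

Derivation:
Read 1: bits[0:5] width=5 -> value=28 (bin 11100); offset now 5 = byte 0 bit 5; 35 bits remain
Read 2: bits[5:13] width=8 -> value=160 (bin 10100000); offset now 13 = byte 1 bit 5; 27 bits remain
Read 3: bits[13:16] width=3 -> value=1 (bin 001); offset now 16 = byte 2 bit 0; 24 bits remain
Read 4: bits[16:23] width=7 -> value=98 (bin 1100010); offset now 23 = byte 2 bit 7; 17 bits remain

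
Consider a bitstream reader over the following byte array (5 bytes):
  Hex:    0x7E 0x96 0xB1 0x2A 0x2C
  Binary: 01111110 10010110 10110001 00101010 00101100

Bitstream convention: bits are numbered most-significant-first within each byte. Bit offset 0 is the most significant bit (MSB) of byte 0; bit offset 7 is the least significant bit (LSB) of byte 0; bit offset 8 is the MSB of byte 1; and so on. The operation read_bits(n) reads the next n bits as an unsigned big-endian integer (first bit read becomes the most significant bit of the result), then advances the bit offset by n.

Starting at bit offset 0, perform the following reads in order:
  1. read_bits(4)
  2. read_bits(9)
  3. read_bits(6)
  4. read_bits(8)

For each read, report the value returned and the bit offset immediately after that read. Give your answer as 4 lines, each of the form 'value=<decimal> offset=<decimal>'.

Answer: value=7 offset=4
value=466 offset=13
value=53 offset=19
value=137 offset=27

Derivation:
Read 1: bits[0:4] width=4 -> value=7 (bin 0111); offset now 4 = byte 0 bit 4; 36 bits remain
Read 2: bits[4:13] width=9 -> value=466 (bin 111010010); offset now 13 = byte 1 bit 5; 27 bits remain
Read 3: bits[13:19] width=6 -> value=53 (bin 110101); offset now 19 = byte 2 bit 3; 21 bits remain
Read 4: bits[19:27] width=8 -> value=137 (bin 10001001); offset now 27 = byte 3 bit 3; 13 bits remain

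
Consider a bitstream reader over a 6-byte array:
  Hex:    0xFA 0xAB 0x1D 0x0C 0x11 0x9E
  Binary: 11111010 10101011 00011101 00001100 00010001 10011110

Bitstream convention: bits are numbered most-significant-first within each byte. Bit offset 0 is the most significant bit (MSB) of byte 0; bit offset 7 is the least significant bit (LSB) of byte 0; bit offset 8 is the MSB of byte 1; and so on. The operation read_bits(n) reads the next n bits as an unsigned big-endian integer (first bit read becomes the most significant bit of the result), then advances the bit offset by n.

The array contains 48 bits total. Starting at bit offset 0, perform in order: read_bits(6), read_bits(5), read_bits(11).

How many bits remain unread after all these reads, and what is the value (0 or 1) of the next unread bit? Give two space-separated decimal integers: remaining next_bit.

Read 1: bits[0:6] width=6 -> value=62 (bin 111110); offset now 6 = byte 0 bit 6; 42 bits remain
Read 2: bits[6:11] width=5 -> value=21 (bin 10101); offset now 11 = byte 1 bit 3; 37 bits remain
Read 3: bits[11:22] width=11 -> value=711 (bin 01011000111); offset now 22 = byte 2 bit 6; 26 bits remain

Answer: 26 0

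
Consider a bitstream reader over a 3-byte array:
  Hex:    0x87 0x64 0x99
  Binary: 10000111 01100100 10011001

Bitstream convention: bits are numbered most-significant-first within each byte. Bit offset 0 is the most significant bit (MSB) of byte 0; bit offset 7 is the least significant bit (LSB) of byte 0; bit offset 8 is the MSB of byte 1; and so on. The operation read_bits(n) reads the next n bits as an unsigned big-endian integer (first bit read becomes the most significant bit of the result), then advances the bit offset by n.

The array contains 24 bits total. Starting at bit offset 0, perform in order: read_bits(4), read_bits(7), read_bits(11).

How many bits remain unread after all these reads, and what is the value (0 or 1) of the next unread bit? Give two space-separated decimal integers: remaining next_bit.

Read 1: bits[0:4] width=4 -> value=8 (bin 1000); offset now 4 = byte 0 bit 4; 20 bits remain
Read 2: bits[4:11] width=7 -> value=59 (bin 0111011); offset now 11 = byte 1 bit 3; 13 bits remain
Read 3: bits[11:22] width=11 -> value=294 (bin 00100100110); offset now 22 = byte 2 bit 6; 2 bits remain

Answer: 2 0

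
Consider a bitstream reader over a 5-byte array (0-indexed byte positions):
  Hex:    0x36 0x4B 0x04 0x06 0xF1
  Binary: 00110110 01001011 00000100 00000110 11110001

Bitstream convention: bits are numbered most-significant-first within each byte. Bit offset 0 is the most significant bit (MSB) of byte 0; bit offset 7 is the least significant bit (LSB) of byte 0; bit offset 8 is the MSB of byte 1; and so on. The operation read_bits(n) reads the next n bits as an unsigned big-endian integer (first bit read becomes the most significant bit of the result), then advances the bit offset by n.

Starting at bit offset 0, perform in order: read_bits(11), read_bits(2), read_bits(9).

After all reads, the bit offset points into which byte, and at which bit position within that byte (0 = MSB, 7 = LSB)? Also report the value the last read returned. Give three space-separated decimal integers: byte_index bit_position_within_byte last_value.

Answer: 2 6 193

Derivation:
Read 1: bits[0:11] width=11 -> value=434 (bin 00110110010); offset now 11 = byte 1 bit 3; 29 bits remain
Read 2: bits[11:13] width=2 -> value=1 (bin 01); offset now 13 = byte 1 bit 5; 27 bits remain
Read 3: bits[13:22] width=9 -> value=193 (bin 011000001); offset now 22 = byte 2 bit 6; 18 bits remain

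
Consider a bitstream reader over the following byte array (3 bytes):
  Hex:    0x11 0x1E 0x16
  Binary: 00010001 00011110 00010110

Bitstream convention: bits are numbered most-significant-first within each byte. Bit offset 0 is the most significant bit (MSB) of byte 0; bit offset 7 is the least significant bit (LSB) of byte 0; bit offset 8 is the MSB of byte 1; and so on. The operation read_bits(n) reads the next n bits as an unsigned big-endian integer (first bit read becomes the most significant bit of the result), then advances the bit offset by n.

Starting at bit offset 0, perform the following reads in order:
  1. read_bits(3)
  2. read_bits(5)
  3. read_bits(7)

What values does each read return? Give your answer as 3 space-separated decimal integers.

Answer: 0 17 15

Derivation:
Read 1: bits[0:3] width=3 -> value=0 (bin 000); offset now 3 = byte 0 bit 3; 21 bits remain
Read 2: bits[3:8] width=5 -> value=17 (bin 10001); offset now 8 = byte 1 bit 0; 16 bits remain
Read 3: bits[8:15] width=7 -> value=15 (bin 0001111); offset now 15 = byte 1 bit 7; 9 bits remain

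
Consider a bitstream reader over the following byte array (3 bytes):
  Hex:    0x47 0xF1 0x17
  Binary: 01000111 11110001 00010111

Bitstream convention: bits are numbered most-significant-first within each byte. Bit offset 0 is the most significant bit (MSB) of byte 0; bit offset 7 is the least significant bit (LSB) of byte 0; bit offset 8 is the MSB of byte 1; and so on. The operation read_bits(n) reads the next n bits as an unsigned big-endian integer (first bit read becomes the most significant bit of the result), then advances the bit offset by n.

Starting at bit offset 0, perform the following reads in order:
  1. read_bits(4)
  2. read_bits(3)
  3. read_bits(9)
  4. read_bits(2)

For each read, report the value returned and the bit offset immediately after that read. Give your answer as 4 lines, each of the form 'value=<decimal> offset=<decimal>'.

Read 1: bits[0:4] width=4 -> value=4 (bin 0100); offset now 4 = byte 0 bit 4; 20 bits remain
Read 2: bits[4:7] width=3 -> value=3 (bin 011); offset now 7 = byte 0 bit 7; 17 bits remain
Read 3: bits[7:16] width=9 -> value=497 (bin 111110001); offset now 16 = byte 2 bit 0; 8 bits remain
Read 4: bits[16:18] width=2 -> value=0 (bin 00); offset now 18 = byte 2 bit 2; 6 bits remain

Answer: value=4 offset=4
value=3 offset=7
value=497 offset=16
value=0 offset=18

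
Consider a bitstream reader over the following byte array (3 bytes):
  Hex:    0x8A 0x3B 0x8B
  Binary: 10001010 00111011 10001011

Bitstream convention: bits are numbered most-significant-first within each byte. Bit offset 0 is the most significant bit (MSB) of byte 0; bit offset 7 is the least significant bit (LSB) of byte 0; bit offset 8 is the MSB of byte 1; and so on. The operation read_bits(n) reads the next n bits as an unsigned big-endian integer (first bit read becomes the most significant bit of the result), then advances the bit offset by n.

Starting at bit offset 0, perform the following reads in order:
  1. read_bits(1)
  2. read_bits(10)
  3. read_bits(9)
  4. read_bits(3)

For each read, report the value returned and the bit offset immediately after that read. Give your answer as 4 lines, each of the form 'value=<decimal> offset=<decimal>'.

Read 1: bits[0:1] width=1 -> value=1 (bin 1); offset now 1 = byte 0 bit 1; 23 bits remain
Read 2: bits[1:11] width=10 -> value=81 (bin 0001010001); offset now 11 = byte 1 bit 3; 13 bits remain
Read 3: bits[11:20] width=9 -> value=440 (bin 110111000); offset now 20 = byte 2 bit 4; 4 bits remain
Read 4: bits[20:23] width=3 -> value=5 (bin 101); offset now 23 = byte 2 bit 7; 1 bits remain

Answer: value=1 offset=1
value=81 offset=11
value=440 offset=20
value=5 offset=23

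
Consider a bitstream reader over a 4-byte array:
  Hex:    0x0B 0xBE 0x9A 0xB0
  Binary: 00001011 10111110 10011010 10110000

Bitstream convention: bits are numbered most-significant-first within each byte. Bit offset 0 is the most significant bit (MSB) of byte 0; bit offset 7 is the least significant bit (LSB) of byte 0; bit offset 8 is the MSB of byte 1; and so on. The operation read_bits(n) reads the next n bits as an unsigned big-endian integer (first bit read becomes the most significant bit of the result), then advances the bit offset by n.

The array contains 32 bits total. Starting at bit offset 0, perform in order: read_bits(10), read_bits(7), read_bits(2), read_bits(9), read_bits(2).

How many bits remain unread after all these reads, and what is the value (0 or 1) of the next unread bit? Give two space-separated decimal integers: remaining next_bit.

Read 1: bits[0:10] width=10 -> value=46 (bin 0000101110); offset now 10 = byte 1 bit 2; 22 bits remain
Read 2: bits[10:17] width=7 -> value=125 (bin 1111101); offset now 17 = byte 2 bit 1; 15 bits remain
Read 3: bits[17:19] width=2 -> value=0 (bin 00); offset now 19 = byte 2 bit 3; 13 bits remain
Read 4: bits[19:28] width=9 -> value=427 (bin 110101011); offset now 28 = byte 3 bit 4; 4 bits remain
Read 5: bits[28:30] width=2 -> value=0 (bin 00); offset now 30 = byte 3 bit 6; 2 bits remain

Answer: 2 0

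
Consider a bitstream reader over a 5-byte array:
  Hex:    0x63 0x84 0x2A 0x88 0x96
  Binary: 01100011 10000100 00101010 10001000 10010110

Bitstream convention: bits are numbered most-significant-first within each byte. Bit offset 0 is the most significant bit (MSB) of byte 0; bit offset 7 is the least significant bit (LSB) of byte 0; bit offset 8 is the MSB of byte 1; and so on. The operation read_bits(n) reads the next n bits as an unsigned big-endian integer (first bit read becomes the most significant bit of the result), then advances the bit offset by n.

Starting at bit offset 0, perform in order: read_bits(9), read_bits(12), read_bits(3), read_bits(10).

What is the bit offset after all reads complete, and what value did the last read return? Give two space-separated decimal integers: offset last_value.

Read 1: bits[0:9] width=9 -> value=199 (bin 011000111); offset now 9 = byte 1 bit 1; 31 bits remain
Read 2: bits[9:21] width=12 -> value=133 (bin 000010000101); offset now 21 = byte 2 bit 5; 19 bits remain
Read 3: bits[21:24] width=3 -> value=2 (bin 010); offset now 24 = byte 3 bit 0; 16 bits remain
Read 4: bits[24:34] width=10 -> value=546 (bin 1000100010); offset now 34 = byte 4 bit 2; 6 bits remain

Answer: 34 546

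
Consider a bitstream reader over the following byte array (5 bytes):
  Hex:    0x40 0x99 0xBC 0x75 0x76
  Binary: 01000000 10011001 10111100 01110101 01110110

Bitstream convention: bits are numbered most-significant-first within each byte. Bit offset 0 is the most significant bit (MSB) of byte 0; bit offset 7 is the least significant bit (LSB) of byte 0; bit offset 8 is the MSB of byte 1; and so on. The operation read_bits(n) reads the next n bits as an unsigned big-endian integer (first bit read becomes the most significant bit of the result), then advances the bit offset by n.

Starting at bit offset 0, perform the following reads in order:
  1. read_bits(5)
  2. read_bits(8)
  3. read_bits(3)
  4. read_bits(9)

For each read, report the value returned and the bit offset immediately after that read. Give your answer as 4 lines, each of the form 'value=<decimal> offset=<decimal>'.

Answer: value=8 offset=5
value=19 offset=13
value=1 offset=16
value=376 offset=25

Derivation:
Read 1: bits[0:5] width=5 -> value=8 (bin 01000); offset now 5 = byte 0 bit 5; 35 bits remain
Read 2: bits[5:13] width=8 -> value=19 (bin 00010011); offset now 13 = byte 1 bit 5; 27 bits remain
Read 3: bits[13:16] width=3 -> value=1 (bin 001); offset now 16 = byte 2 bit 0; 24 bits remain
Read 4: bits[16:25] width=9 -> value=376 (bin 101111000); offset now 25 = byte 3 bit 1; 15 bits remain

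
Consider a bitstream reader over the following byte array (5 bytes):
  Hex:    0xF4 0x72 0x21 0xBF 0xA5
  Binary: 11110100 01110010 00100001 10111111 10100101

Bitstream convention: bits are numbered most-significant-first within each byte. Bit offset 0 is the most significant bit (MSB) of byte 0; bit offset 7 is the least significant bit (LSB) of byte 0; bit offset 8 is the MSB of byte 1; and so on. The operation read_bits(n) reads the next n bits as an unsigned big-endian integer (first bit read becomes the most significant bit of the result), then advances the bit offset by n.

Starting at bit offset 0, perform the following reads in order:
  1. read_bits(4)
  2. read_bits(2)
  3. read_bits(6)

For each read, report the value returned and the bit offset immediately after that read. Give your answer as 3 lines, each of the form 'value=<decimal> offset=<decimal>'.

Answer: value=15 offset=4
value=1 offset=6
value=7 offset=12

Derivation:
Read 1: bits[0:4] width=4 -> value=15 (bin 1111); offset now 4 = byte 0 bit 4; 36 bits remain
Read 2: bits[4:6] width=2 -> value=1 (bin 01); offset now 6 = byte 0 bit 6; 34 bits remain
Read 3: bits[6:12] width=6 -> value=7 (bin 000111); offset now 12 = byte 1 bit 4; 28 bits remain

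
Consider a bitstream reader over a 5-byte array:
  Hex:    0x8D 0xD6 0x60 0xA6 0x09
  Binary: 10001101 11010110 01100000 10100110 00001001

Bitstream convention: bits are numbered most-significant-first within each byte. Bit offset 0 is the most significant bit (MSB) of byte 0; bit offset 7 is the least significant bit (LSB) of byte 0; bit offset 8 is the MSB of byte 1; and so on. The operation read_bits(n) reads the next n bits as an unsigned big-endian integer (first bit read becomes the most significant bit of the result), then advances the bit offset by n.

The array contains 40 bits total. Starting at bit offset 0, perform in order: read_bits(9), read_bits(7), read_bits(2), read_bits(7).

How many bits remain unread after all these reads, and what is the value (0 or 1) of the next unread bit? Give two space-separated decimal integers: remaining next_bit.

Read 1: bits[0:9] width=9 -> value=283 (bin 100011011); offset now 9 = byte 1 bit 1; 31 bits remain
Read 2: bits[9:16] width=7 -> value=86 (bin 1010110); offset now 16 = byte 2 bit 0; 24 bits remain
Read 3: bits[16:18] width=2 -> value=1 (bin 01); offset now 18 = byte 2 bit 2; 22 bits remain
Read 4: bits[18:25] width=7 -> value=65 (bin 1000001); offset now 25 = byte 3 bit 1; 15 bits remain

Answer: 15 0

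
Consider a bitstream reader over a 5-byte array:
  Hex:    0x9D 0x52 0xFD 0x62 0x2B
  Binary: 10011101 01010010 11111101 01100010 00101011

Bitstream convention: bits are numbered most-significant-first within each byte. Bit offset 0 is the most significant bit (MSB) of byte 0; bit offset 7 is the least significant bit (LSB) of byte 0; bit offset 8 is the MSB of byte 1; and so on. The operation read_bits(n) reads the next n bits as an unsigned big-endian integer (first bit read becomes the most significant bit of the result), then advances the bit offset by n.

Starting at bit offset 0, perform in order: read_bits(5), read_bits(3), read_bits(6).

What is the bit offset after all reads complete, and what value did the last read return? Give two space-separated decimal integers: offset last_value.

Read 1: bits[0:5] width=5 -> value=19 (bin 10011); offset now 5 = byte 0 bit 5; 35 bits remain
Read 2: bits[5:8] width=3 -> value=5 (bin 101); offset now 8 = byte 1 bit 0; 32 bits remain
Read 3: bits[8:14] width=6 -> value=20 (bin 010100); offset now 14 = byte 1 bit 6; 26 bits remain

Answer: 14 20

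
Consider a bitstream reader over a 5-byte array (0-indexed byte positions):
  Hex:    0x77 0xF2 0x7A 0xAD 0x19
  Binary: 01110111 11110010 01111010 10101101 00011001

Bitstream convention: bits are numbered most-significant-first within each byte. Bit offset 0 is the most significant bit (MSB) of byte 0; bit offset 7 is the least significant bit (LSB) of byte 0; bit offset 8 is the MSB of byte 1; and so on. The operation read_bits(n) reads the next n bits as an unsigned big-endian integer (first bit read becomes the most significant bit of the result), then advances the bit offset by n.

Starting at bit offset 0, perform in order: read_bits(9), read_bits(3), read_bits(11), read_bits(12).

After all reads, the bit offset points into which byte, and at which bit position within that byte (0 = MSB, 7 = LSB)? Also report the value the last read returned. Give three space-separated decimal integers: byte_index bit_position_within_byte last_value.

Read 1: bits[0:9] width=9 -> value=239 (bin 011101111); offset now 9 = byte 1 bit 1; 31 bits remain
Read 2: bits[9:12] width=3 -> value=7 (bin 111); offset now 12 = byte 1 bit 4; 28 bits remain
Read 3: bits[12:23] width=11 -> value=317 (bin 00100111101); offset now 23 = byte 2 bit 7; 17 bits remain
Read 4: bits[23:35] width=12 -> value=1384 (bin 010101101000); offset now 35 = byte 4 bit 3; 5 bits remain

Answer: 4 3 1384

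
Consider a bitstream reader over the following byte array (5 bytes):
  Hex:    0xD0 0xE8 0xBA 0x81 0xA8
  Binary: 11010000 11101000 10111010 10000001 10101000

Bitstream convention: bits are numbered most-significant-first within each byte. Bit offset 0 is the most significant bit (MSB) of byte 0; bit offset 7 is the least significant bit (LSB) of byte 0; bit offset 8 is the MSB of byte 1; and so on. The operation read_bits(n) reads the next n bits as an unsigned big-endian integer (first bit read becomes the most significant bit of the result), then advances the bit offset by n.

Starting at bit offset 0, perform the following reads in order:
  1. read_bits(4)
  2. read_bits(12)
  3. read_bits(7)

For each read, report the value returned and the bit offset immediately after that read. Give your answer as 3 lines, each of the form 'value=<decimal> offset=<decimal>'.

Read 1: bits[0:4] width=4 -> value=13 (bin 1101); offset now 4 = byte 0 bit 4; 36 bits remain
Read 2: bits[4:16] width=12 -> value=232 (bin 000011101000); offset now 16 = byte 2 bit 0; 24 bits remain
Read 3: bits[16:23] width=7 -> value=93 (bin 1011101); offset now 23 = byte 2 bit 7; 17 bits remain

Answer: value=13 offset=4
value=232 offset=16
value=93 offset=23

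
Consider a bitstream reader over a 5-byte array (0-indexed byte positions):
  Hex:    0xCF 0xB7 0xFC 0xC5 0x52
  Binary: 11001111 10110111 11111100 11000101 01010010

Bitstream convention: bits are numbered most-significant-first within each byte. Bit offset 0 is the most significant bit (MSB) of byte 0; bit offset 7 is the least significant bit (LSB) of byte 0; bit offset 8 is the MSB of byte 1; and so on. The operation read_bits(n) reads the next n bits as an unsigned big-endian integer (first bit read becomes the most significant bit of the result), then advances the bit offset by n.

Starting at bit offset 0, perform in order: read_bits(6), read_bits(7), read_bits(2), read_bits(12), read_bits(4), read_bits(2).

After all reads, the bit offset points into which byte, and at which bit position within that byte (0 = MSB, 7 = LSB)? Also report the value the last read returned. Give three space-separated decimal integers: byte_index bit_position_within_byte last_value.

Read 1: bits[0:6] width=6 -> value=51 (bin 110011); offset now 6 = byte 0 bit 6; 34 bits remain
Read 2: bits[6:13] width=7 -> value=118 (bin 1110110); offset now 13 = byte 1 bit 5; 27 bits remain
Read 3: bits[13:15] width=2 -> value=3 (bin 11); offset now 15 = byte 1 bit 7; 25 bits remain
Read 4: bits[15:27] width=12 -> value=4070 (bin 111111100110); offset now 27 = byte 3 bit 3; 13 bits remain
Read 5: bits[27:31] width=4 -> value=2 (bin 0010); offset now 31 = byte 3 bit 7; 9 bits remain
Read 6: bits[31:33] width=2 -> value=2 (bin 10); offset now 33 = byte 4 bit 1; 7 bits remain

Answer: 4 1 2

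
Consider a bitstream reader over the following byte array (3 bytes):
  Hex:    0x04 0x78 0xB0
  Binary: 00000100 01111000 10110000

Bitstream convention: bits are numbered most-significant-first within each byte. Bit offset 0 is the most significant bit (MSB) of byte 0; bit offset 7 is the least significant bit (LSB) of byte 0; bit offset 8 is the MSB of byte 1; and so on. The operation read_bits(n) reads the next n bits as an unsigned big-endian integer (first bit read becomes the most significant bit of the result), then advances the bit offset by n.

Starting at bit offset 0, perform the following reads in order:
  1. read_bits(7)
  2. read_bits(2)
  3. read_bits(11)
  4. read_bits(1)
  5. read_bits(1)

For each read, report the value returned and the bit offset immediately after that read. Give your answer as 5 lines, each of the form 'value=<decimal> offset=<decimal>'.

Read 1: bits[0:7] width=7 -> value=2 (bin 0000010); offset now 7 = byte 0 bit 7; 17 bits remain
Read 2: bits[7:9] width=2 -> value=0 (bin 00); offset now 9 = byte 1 bit 1; 15 bits remain
Read 3: bits[9:20] width=11 -> value=1931 (bin 11110001011); offset now 20 = byte 2 bit 4; 4 bits remain
Read 4: bits[20:21] width=1 -> value=0 (bin 0); offset now 21 = byte 2 bit 5; 3 bits remain
Read 5: bits[21:22] width=1 -> value=0 (bin 0); offset now 22 = byte 2 bit 6; 2 bits remain

Answer: value=2 offset=7
value=0 offset=9
value=1931 offset=20
value=0 offset=21
value=0 offset=22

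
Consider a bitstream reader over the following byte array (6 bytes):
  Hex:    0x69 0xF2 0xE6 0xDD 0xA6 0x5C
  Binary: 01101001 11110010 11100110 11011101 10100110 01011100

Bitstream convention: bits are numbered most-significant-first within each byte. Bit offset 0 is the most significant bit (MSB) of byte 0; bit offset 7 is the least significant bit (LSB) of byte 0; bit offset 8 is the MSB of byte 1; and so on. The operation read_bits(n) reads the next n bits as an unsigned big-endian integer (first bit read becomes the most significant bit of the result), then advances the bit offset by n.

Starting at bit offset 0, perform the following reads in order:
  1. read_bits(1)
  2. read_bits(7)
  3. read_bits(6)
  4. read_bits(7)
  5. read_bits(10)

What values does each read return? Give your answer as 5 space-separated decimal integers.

Read 1: bits[0:1] width=1 -> value=0 (bin 0); offset now 1 = byte 0 bit 1; 47 bits remain
Read 2: bits[1:8] width=7 -> value=105 (bin 1101001); offset now 8 = byte 1 bit 0; 40 bits remain
Read 3: bits[8:14] width=6 -> value=60 (bin 111100); offset now 14 = byte 1 bit 6; 34 bits remain
Read 4: bits[14:21] width=7 -> value=92 (bin 1011100); offset now 21 = byte 2 bit 5; 27 bits remain
Read 5: bits[21:31] width=10 -> value=878 (bin 1101101110); offset now 31 = byte 3 bit 7; 17 bits remain

Answer: 0 105 60 92 878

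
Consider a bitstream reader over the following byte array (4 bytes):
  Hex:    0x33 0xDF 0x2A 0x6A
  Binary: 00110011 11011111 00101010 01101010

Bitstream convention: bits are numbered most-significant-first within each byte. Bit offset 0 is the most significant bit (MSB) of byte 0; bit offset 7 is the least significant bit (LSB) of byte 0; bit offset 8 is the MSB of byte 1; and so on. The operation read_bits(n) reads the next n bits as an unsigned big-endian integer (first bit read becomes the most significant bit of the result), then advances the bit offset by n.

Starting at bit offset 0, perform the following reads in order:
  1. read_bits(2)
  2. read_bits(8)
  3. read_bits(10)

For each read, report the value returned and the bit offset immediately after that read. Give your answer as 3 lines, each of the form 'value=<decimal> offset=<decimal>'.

Read 1: bits[0:2] width=2 -> value=0 (bin 00); offset now 2 = byte 0 bit 2; 30 bits remain
Read 2: bits[2:10] width=8 -> value=207 (bin 11001111); offset now 10 = byte 1 bit 2; 22 bits remain
Read 3: bits[10:20] width=10 -> value=498 (bin 0111110010); offset now 20 = byte 2 bit 4; 12 bits remain

Answer: value=0 offset=2
value=207 offset=10
value=498 offset=20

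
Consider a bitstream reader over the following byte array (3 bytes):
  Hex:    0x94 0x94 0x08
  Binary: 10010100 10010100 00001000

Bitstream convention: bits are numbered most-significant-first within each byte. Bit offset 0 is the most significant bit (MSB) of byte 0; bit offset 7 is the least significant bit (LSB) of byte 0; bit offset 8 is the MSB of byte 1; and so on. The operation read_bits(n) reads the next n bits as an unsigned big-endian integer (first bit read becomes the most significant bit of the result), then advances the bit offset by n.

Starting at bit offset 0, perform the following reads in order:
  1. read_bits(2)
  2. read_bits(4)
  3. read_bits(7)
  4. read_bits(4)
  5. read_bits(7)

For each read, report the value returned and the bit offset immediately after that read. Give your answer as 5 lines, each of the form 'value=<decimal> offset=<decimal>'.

Read 1: bits[0:2] width=2 -> value=2 (bin 10); offset now 2 = byte 0 bit 2; 22 bits remain
Read 2: bits[2:6] width=4 -> value=5 (bin 0101); offset now 6 = byte 0 bit 6; 18 bits remain
Read 3: bits[6:13] width=7 -> value=18 (bin 0010010); offset now 13 = byte 1 bit 5; 11 bits remain
Read 4: bits[13:17] width=4 -> value=8 (bin 1000); offset now 17 = byte 2 bit 1; 7 bits remain
Read 5: bits[17:24] width=7 -> value=8 (bin 0001000); offset now 24 = byte 3 bit 0; 0 bits remain

Answer: value=2 offset=2
value=5 offset=6
value=18 offset=13
value=8 offset=17
value=8 offset=24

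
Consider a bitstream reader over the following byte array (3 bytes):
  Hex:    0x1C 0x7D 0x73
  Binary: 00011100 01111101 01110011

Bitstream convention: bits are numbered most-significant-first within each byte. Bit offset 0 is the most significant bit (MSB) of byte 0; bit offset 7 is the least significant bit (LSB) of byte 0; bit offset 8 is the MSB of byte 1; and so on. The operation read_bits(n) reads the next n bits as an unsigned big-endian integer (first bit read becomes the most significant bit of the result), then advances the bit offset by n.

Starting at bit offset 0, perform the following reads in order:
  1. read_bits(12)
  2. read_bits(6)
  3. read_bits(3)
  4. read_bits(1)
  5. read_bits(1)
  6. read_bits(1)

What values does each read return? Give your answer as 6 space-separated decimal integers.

Read 1: bits[0:12] width=12 -> value=455 (bin 000111000111); offset now 12 = byte 1 bit 4; 12 bits remain
Read 2: bits[12:18] width=6 -> value=53 (bin 110101); offset now 18 = byte 2 bit 2; 6 bits remain
Read 3: bits[18:21] width=3 -> value=6 (bin 110); offset now 21 = byte 2 bit 5; 3 bits remain
Read 4: bits[21:22] width=1 -> value=0 (bin 0); offset now 22 = byte 2 bit 6; 2 bits remain
Read 5: bits[22:23] width=1 -> value=1 (bin 1); offset now 23 = byte 2 bit 7; 1 bits remain
Read 6: bits[23:24] width=1 -> value=1 (bin 1); offset now 24 = byte 3 bit 0; 0 bits remain

Answer: 455 53 6 0 1 1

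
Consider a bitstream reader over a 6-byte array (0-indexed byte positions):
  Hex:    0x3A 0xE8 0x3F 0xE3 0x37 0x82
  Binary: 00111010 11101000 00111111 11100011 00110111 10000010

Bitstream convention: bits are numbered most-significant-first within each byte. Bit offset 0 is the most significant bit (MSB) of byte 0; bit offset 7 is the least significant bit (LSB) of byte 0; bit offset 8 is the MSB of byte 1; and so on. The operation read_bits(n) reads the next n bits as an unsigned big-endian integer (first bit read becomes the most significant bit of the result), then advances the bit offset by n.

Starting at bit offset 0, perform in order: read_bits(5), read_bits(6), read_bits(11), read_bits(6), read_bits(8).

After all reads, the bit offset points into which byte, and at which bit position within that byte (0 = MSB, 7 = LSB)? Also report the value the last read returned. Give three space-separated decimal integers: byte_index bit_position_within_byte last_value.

Read 1: bits[0:5] width=5 -> value=7 (bin 00111); offset now 5 = byte 0 bit 5; 43 bits remain
Read 2: bits[5:11] width=6 -> value=23 (bin 010111); offset now 11 = byte 1 bit 3; 37 bits remain
Read 3: bits[11:22] width=11 -> value=527 (bin 01000001111); offset now 22 = byte 2 bit 6; 26 bits remain
Read 4: bits[22:28] width=6 -> value=62 (bin 111110); offset now 28 = byte 3 bit 4; 20 bits remain
Read 5: bits[28:36] width=8 -> value=51 (bin 00110011); offset now 36 = byte 4 bit 4; 12 bits remain

Answer: 4 4 51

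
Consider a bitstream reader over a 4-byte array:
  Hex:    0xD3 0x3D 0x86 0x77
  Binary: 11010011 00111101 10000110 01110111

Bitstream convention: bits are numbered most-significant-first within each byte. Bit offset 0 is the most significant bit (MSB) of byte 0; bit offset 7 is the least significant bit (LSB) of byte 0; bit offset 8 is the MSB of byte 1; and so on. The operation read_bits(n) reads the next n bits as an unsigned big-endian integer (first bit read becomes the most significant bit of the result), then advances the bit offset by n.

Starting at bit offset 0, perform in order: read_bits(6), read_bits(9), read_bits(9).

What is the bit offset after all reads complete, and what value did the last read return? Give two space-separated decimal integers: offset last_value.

Read 1: bits[0:6] width=6 -> value=52 (bin 110100); offset now 6 = byte 0 bit 6; 26 bits remain
Read 2: bits[6:15] width=9 -> value=414 (bin 110011110); offset now 15 = byte 1 bit 7; 17 bits remain
Read 3: bits[15:24] width=9 -> value=390 (bin 110000110); offset now 24 = byte 3 bit 0; 8 bits remain

Answer: 24 390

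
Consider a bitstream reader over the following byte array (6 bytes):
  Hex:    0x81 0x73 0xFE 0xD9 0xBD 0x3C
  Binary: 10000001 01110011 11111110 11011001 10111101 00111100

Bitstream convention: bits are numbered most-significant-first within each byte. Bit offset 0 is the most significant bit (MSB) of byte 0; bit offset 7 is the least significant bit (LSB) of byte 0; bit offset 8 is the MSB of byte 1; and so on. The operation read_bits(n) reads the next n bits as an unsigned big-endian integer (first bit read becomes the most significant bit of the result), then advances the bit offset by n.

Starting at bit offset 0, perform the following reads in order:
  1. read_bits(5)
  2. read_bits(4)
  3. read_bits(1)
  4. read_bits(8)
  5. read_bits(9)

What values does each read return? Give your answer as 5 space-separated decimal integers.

Read 1: bits[0:5] width=5 -> value=16 (bin 10000); offset now 5 = byte 0 bit 5; 43 bits remain
Read 2: bits[5:9] width=4 -> value=2 (bin 0010); offset now 9 = byte 1 bit 1; 39 bits remain
Read 3: bits[9:10] width=1 -> value=1 (bin 1); offset now 10 = byte 1 bit 2; 38 bits remain
Read 4: bits[10:18] width=8 -> value=207 (bin 11001111); offset now 18 = byte 2 bit 2; 30 bits remain
Read 5: bits[18:27] width=9 -> value=502 (bin 111110110); offset now 27 = byte 3 bit 3; 21 bits remain

Answer: 16 2 1 207 502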